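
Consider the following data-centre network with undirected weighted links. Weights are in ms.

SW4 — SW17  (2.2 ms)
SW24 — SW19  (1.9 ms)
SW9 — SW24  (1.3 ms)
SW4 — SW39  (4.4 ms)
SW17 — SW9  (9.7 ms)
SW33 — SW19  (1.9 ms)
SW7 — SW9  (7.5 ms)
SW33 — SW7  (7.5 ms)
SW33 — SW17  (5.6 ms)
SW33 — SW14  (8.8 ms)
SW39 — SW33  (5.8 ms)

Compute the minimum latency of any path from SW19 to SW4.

9.7 ms

Running Dijkstra from SW19:
SW19: 0
SW33: 1.9  (via SW19)
SW24: 1.9  (via SW19)
SW9: 3.2  (via SW24)
SW17: 7.5  (via SW33)
SW39: 7.7  (via SW33)
SW7: 9.4  (via SW33)
SW4: 9.7  (via SW17)
Shortest route: SW19–SW33–SW17–SW4 = 9.7 ms.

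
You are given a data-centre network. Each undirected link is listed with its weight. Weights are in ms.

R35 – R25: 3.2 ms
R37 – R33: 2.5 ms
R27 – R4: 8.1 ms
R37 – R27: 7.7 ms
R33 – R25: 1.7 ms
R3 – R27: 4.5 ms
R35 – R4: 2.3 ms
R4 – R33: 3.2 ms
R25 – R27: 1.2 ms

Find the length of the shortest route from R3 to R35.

Shortest distances from R3:
R3: 0
R27: 4.5  (via R3)
R25: 5.7  (via R27)
R33: 7.4  (via R25)
R35: 8.9  (via R25)
Shortest route: R3 → R27 → R25 → R35 = 8.9 ms.

8.9 ms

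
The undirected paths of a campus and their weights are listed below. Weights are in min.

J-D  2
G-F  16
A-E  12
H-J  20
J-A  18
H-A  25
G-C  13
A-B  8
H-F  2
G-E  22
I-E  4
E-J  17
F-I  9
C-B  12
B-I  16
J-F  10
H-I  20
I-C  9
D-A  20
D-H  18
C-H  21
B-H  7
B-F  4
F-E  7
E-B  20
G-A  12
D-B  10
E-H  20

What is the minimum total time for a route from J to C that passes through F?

Best J to F: J–F costing 10
Best F to C: F–B–C costing 16
Total via F: 10 + 16 = 26 min.

26 min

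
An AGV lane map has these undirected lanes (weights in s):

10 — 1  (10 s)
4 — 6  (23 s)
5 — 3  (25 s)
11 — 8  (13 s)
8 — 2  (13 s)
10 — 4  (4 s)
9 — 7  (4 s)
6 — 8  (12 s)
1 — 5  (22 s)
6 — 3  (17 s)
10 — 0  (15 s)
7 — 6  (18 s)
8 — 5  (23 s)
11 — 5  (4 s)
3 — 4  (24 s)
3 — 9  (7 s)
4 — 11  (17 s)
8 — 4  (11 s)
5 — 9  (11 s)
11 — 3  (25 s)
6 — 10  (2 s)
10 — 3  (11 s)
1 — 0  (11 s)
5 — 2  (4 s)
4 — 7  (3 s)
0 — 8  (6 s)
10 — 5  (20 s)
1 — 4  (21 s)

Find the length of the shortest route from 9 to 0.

Running Dijkstra from 9:
9: 0
7: 4  (via 9)
3: 7  (via 9)
4: 7  (via 7)
5: 11  (via 9)
10: 11  (via 4)
6: 13  (via 10)
2: 15  (via 5)
11: 15  (via 5)
8: 18  (via 4)
1: 21  (via 10)
0: 24  (via 8)
Shortest route: 9–7–4–8–0 = 24 s.

24 s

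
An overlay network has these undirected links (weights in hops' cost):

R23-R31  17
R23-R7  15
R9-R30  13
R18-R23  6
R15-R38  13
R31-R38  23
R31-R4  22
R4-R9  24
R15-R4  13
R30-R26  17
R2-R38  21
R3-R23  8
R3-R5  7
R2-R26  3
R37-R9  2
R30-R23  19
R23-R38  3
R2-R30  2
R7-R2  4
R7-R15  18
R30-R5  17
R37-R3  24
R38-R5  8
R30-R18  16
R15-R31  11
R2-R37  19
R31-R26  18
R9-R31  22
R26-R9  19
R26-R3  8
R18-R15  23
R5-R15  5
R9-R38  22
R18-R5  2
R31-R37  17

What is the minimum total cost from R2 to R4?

35 hops' cost

Enumerating some paths:
R2–R30–R5–R15–R4: 2+17+5+13 = 37
R2–R7–R15–R4: 4+18+13 = 35
R2–R26–R3–R5–R15–R4: 3+8+7+5+13 = 36
Cheapest is R2–R7–R15–R4 at 35 hops' cost.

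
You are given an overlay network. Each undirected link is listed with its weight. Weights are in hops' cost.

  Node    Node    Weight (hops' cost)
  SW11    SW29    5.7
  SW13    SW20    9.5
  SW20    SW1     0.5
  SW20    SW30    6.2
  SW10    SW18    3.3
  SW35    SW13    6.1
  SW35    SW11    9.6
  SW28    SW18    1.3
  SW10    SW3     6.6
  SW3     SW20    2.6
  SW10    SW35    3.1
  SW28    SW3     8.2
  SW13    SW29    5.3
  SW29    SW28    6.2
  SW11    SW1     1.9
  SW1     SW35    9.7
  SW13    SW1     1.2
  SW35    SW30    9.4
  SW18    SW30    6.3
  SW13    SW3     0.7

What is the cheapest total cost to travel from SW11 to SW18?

Shortest distances from SW11:
SW11: 0
SW1: 1.9  (via SW11)
SW20: 2.4  (via SW1)
SW13: 3.1  (via SW1)
SW3: 3.8  (via SW13)
SW29: 5.7  (via SW11)
SW30: 8.6  (via SW20)
SW35: 9.2  (via SW13)
SW10: 10.4  (via SW3)
SW28: 11.9  (via SW29)
SW18: 13.2  (via SW28)
Shortest route: SW11 → SW29 → SW28 → SW18 = 13.2 hops' cost.

13.2 hops' cost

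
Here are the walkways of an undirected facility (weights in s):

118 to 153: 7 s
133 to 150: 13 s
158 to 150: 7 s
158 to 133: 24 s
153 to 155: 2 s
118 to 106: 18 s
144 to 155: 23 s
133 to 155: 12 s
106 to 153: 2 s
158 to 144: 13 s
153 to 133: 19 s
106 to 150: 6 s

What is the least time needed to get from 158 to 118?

Running Dijkstra from 158:
158: 0
150: 7  (via 158)
106: 13  (via 150)
144: 13  (via 158)
153: 15  (via 106)
155: 17  (via 153)
133: 20  (via 150)
118: 22  (via 153)
Shortest route: 158 → 150 → 106 → 153 → 118 = 22 s.

22 s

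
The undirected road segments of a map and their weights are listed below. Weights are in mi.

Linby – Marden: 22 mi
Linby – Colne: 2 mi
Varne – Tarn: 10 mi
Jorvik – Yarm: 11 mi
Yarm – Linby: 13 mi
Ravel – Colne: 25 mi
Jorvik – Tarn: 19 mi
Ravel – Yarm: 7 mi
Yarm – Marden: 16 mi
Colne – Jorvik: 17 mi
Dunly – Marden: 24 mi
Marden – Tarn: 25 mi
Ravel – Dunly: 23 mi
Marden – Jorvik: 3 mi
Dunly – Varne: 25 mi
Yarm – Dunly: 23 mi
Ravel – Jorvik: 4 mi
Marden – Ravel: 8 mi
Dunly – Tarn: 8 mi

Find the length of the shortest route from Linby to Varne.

Settle nodes by increasing distance from Linby:
Linby: 0
Colne: 2  (via Linby)
Yarm: 13  (via Linby)
Jorvik: 19  (via Colne)
Ravel: 20  (via Yarm)
Marden: 22  (via Linby)
Dunly: 36  (via Yarm)
Tarn: 38  (via Jorvik)
Varne: 48  (via Tarn)
Shortest route: Linby–Colne–Jorvik–Tarn–Varne = 48 mi.

48 mi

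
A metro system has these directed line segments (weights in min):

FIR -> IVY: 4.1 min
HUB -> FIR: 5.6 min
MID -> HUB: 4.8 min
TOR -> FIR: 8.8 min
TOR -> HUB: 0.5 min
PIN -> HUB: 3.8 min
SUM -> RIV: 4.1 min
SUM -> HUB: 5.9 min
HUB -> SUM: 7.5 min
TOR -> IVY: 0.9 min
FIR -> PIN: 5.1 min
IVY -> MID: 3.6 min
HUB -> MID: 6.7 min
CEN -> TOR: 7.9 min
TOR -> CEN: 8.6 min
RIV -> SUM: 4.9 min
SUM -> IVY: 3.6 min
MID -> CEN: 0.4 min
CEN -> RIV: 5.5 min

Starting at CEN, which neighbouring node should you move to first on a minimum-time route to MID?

Compare a few routes:
CEN - RIV - SUM - IVY - MID: 5.5+4.9+3.6+3.6 = 17.6
CEN - TOR - IVY - MID: 7.9+0.9+3.6 = 12.4
CEN - TOR - HUB - MID: 7.9+0.5+6.7 = 15.1
The minimum is 12.4 min via CEN - TOR - IVY - MID.
So from CEN the first move is to TOR.

TOR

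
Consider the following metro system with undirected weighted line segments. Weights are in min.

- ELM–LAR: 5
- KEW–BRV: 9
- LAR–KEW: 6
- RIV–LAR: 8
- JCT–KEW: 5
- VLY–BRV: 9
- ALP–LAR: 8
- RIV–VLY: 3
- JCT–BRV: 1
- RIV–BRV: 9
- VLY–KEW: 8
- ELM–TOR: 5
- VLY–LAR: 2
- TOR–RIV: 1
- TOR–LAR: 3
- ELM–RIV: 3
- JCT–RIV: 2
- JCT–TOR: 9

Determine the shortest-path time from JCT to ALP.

Enumerating some paths:
JCT → RIV → VLY → LAR → ALP: 2+3+2+8 = 15
JCT → RIV → TOR → LAR → ALP: 2+1+3+8 = 14
JCT → RIV → ELM → LAR → ALP: 2+3+5+8 = 18
JCT → RIV → LAR → ALP: 2+8+8 = 18
Cheapest is JCT → RIV → TOR → LAR → ALP at 14 min.

14 min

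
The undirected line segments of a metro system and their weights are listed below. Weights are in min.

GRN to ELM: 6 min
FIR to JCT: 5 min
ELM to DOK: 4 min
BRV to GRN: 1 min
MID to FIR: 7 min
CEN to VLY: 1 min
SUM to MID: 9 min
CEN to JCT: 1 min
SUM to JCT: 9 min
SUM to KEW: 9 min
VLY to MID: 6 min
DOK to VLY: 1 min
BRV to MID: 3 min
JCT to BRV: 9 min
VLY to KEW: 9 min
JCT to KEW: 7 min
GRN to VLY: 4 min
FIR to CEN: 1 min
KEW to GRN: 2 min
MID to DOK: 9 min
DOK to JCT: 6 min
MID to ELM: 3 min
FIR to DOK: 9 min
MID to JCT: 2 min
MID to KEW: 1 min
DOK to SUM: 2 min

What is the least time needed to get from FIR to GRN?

6 min

Candidate routes:
FIR → CEN → JCT → MID → KEW → GRN: 1+1+2+1+2 = 7
FIR → CEN → VLY → GRN: 1+1+4 = 6
The minimum is 6 min via FIR → CEN → VLY → GRN.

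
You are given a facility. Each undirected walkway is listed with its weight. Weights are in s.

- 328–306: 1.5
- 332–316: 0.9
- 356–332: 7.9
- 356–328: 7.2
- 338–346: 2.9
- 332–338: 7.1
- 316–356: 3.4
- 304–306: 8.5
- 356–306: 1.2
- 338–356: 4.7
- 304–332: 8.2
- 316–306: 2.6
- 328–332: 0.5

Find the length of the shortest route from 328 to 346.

Enumerating some paths:
328 - 332 - 316 - 356 - 338 - 346: 0.5+0.9+3.4+4.7+2.9 = 12.4
328 - 306 - 356 - 338 - 346: 1.5+1.2+4.7+2.9 = 10.3
328 - 332 - 338 - 346: 0.5+7.1+2.9 = 10.5
Cheapest is 328 - 306 - 356 - 338 - 346 at 10.3 s.

10.3 s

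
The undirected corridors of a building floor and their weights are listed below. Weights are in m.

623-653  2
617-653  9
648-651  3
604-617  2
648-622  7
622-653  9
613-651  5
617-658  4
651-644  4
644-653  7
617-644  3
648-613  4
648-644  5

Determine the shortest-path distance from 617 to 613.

12 m

Running Dijkstra from 617:
617: 0
604: 2  (via 617)
644: 3  (via 617)
658: 4  (via 617)
651: 7  (via 644)
648: 8  (via 644)
653: 9  (via 617)
623: 11  (via 653)
613: 12  (via 651)
Shortest route: 617 → 644 → 651 → 613 = 12 m.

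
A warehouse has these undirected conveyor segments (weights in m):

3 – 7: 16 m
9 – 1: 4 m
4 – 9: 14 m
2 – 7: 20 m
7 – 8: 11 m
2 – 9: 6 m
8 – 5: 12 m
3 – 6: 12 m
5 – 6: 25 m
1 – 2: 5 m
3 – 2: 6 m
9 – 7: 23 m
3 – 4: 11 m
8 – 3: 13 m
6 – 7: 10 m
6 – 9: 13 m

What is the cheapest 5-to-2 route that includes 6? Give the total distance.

Best 5 to 6: 5 → 6 costing 25
Best 6 to 2: 6 → 3 → 2 costing 18
Total via 6: 25 + 18 = 43 m.

43 m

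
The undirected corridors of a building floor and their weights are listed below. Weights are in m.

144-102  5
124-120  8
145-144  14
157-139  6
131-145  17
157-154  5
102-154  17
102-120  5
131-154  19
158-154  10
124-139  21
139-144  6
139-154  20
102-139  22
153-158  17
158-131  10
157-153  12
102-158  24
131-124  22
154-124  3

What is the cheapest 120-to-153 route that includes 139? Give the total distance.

34 m

Shortest 120→139: 120 → 102 → 144 → 139 = 16
Best 139 to 153: 139 → 157 → 153 costing 18
Total via 139: 16 + 18 = 34 m.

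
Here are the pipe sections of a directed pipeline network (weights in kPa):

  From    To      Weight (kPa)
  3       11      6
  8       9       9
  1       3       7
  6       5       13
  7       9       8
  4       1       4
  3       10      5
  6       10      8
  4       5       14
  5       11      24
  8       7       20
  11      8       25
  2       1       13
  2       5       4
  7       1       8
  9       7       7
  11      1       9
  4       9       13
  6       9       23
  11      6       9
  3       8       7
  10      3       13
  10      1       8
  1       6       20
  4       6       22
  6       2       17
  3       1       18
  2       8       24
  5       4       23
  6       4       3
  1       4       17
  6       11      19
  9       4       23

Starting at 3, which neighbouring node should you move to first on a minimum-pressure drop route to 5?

11

Enumerating some paths:
3–11–6–4–5: 6+9+3+14 = 32
3–11–6–2–5: 6+9+17+4 = 36
3–11–6–5: 6+9+13 = 28
The minimum is 28 kPa via 3–11–6–5.
So from 3 the first move is to 11.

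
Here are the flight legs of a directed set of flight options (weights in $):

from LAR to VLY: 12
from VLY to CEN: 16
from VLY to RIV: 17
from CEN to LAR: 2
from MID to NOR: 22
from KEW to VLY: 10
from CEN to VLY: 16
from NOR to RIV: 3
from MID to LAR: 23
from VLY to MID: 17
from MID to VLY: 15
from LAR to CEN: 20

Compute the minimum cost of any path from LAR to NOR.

Shortest distances from LAR:
LAR: 0
VLY: 12  (via LAR)
CEN: 20  (via LAR)
MID: 29  (via VLY)
RIV: 29  (via VLY)
NOR: 51  (via MID)
Shortest route: LAR → VLY → MID → NOR = $51.

$51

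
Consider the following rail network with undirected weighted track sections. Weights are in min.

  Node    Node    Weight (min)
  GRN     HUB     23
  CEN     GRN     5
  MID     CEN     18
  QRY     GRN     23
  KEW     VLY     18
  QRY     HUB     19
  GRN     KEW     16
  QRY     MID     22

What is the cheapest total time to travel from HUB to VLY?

57 min

Candidate routes:
HUB → GRN → KEW → VLY: 23+16+18 = 57
HUB → QRY → GRN → KEW → VLY: 19+23+16+18 = 76
The minimum is 57 min via HUB → GRN → KEW → VLY.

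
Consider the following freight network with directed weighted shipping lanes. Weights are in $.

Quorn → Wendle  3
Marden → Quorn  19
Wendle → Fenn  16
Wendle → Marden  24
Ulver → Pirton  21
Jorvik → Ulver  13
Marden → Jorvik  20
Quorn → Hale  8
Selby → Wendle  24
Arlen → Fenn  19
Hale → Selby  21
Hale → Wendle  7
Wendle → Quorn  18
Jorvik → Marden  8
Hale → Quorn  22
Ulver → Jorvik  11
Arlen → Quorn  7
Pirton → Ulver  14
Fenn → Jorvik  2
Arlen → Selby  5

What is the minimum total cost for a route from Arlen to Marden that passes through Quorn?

Shortest Arlen→Quorn: Arlen → Quorn = 7
Shortest Quorn→Marden: Quorn → Wendle → Marden = 27
Total via Quorn: 7 + 27 = $34.

$34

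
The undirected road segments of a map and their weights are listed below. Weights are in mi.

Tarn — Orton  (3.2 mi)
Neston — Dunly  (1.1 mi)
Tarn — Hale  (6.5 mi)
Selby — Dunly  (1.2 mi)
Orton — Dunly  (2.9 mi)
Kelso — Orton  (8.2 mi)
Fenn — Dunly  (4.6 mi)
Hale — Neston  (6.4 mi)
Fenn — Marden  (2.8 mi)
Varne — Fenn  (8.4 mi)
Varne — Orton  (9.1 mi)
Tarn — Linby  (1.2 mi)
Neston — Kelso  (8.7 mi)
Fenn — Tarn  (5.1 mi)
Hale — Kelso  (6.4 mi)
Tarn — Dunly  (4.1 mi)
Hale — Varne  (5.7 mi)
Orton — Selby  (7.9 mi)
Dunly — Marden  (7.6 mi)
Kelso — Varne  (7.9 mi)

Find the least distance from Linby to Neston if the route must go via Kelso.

21.3 mi

Shortest Linby→Kelso: Linby–Tarn–Orton–Kelso = 12.6
Shortest Kelso→Neston: Kelso–Neston = 8.7
Total via Kelso: 12.6 + 8.7 = 21.3 mi.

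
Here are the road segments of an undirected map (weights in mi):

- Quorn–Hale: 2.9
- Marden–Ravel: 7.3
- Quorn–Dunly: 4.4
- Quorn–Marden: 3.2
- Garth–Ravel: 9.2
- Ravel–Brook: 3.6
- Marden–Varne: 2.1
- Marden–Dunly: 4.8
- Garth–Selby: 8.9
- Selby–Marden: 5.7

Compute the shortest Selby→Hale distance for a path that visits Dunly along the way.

Best Selby to Dunly: Selby–Marden–Dunly costing 10.5
Shortest Dunly→Hale: Dunly–Quorn–Hale = 7.3
Total via Dunly: 10.5 + 7.3 = 17.8 mi.

17.8 mi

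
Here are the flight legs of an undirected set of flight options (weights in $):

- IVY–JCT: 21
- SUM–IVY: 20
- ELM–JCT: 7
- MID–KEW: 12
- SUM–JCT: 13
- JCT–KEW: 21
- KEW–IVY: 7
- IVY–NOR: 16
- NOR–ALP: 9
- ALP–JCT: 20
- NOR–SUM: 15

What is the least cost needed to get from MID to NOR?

$35

Enumerating some paths:
MID–KEW–JCT–SUM–NOR: 12+21+13+15 = 61
MID–KEW–IVY–NOR: 12+7+16 = 35
MID–KEW–IVY–SUM–NOR: 12+7+20+15 = 54
Cheapest is MID–KEW–IVY–NOR at $35.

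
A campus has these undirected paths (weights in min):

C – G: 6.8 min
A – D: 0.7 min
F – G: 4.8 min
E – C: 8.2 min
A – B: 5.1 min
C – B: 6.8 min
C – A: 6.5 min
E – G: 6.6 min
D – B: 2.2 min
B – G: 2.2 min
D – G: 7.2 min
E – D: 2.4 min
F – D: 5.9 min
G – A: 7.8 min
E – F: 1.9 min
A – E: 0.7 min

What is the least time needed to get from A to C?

Running Dijkstra from A:
A: 0
D: 0.7  (via A)
E: 0.7  (via A)
F: 2.6  (via E)
B: 2.9  (via D)
G: 5.1  (via B)
C: 6.5  (via A)
Shortest route: A → C = 6.5 min.

6.5 min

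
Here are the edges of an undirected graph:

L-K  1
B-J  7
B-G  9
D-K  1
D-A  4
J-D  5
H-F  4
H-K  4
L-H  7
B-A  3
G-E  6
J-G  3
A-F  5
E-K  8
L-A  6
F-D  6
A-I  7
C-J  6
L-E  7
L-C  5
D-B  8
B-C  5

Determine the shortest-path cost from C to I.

15

Enumerating some paths:
C → L → A → I: 5+6+7 = 18
C → B → A → I: 5+3+7 = 15
C → L → K → D → A → I: 5+1+1+4+7 = 18
Cheapest is C → B → A → I at 15.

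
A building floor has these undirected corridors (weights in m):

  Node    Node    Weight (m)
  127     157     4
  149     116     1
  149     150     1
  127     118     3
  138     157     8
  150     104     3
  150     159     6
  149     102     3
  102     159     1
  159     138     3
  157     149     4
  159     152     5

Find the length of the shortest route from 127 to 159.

12 m

Settle nodes by increasing distance from 127:
127: 0
118: 3  (via 127)
157: 4  (via 127)
149: 8  (via 157)
150: 9  (via 149)
116: 9  (via 149)
102: 11  (via 149)
138: 12  (via 157)
159: 12  (via 102)
Shortest route: 127 → 157 → 149 → 102 → 159 = 12 m.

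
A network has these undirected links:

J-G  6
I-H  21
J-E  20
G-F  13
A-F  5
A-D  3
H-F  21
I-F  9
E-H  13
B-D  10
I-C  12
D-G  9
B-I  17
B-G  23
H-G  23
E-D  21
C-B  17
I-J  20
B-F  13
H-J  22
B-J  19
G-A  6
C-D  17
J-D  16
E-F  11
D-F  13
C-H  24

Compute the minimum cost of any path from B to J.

Compare a few routes:
B–D–J: 10+16 = 26
B–J: 19 = 19
B–D–G–J: 10+9+6 = 25
B–D–A–G–J: 10+3+6+6 = 25
Cheapest is B–J at 19.

19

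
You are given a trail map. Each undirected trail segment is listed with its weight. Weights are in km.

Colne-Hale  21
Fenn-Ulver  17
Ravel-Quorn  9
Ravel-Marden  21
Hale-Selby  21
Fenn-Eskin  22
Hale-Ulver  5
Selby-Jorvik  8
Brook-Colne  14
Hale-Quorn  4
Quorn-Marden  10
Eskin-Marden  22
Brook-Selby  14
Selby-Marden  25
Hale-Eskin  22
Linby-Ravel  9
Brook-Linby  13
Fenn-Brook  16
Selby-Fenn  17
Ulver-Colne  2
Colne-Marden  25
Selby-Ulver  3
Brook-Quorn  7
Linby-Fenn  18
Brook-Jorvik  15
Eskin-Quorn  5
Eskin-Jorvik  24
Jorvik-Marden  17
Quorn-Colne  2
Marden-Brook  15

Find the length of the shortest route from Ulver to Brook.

Candidate routes:
Ulver–Hale–Quorn–Brook: 5+4+7 = 16
Ulver–Colne–Quorn–Brook: 2+2+7 = 11
Ulver–Selby–Brook: 3+14 = 17
Ulver–Colne–Brook: 2+14 = 16
The minimum is 11 km via Ulver–Colne–Quorn–Brook.

11 km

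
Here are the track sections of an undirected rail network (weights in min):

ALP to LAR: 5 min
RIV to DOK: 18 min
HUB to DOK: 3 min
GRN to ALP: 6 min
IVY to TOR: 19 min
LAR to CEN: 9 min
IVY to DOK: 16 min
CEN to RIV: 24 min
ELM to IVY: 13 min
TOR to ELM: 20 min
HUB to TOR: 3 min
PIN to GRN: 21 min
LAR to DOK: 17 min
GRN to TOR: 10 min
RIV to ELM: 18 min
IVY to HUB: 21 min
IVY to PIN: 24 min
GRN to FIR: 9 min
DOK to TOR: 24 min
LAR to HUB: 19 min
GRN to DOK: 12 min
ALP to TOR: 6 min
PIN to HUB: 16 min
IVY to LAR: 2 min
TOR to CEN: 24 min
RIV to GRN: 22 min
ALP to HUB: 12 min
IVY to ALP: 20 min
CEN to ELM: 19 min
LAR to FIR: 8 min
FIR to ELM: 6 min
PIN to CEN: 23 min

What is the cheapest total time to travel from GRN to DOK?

Enumerating some paths:
GRN → TOR → HUB → DOK: 10+3+3 = 16
GRN → DOK: 12 = 12
Cheapest is GRN → DOK at 12 min.

12 min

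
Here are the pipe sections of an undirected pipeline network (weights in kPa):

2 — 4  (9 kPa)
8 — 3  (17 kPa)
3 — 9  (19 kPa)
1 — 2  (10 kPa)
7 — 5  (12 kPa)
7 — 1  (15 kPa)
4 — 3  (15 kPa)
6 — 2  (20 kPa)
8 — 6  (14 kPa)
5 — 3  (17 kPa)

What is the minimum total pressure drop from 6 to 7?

45 kPa

Settle nodes by increasing distance from 6:
6: 0
8: 14  (via 6)
2: 20  (via 6)
4: 29  (via 2)
1: 30  (via 2)
3: 31  (via 8)
7: 45  (via 1)
Shortest route: 6 → 2 → 1 → 7 = 45 kPa.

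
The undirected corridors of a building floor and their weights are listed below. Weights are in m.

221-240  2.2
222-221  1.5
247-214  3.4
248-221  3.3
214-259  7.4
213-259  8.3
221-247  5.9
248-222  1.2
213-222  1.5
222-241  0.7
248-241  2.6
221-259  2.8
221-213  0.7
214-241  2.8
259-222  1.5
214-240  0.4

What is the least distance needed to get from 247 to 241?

6.2 m

Running Dijkstra from 247:
247: 0
214: 3.4  (via 247)
240: 3.8  (via 214)
221: 5.9  (via 247)
241: 6.2  (via 214)
Shortest route: 247 → 214 → 241 = 6.2 m.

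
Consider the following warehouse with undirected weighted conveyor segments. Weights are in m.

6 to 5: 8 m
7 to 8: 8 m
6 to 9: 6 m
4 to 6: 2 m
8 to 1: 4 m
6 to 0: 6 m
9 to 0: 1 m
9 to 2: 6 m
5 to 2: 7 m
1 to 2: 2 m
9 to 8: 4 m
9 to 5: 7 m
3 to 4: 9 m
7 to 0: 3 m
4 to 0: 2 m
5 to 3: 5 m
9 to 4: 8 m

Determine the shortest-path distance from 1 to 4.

Compare a few routes:
1 - 8 - 9 - 6 - 4: 4+4+6+2 = 16
1 - 2 - 9 - 0 - 4: 2+6+1+2 = 11
The minimum is 11 m via 1 - 2 - 9 - 0 - 4.

11 m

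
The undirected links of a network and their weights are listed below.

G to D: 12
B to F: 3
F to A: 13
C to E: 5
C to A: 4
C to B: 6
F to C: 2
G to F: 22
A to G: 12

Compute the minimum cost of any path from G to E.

Shortest distances from G:
G: 0
A: 12  (via G)
D: 12  (via G)
C: 16  (via A)
F: 18  (via C)
B: 21  (via F)
E: 21  (via C)
Shortest route: G → A → C → E = 21.

21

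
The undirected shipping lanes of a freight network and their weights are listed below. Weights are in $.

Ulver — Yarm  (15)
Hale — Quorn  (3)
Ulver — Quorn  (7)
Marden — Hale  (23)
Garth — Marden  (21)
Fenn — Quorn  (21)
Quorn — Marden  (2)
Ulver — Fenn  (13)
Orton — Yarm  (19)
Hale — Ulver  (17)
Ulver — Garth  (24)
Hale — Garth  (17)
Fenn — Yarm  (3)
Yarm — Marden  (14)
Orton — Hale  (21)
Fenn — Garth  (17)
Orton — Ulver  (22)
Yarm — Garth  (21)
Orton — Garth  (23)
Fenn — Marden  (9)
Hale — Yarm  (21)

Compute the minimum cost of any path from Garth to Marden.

Shortest distances from Garth:
Garth: 0
Fenn: 17  (via Garth)
Hale: 17  (via Garth)
Quorn: 20  (via Hale)
Yarm: 20  (via Fenn)
Marden: 21  (via Garth)
Shortest route: Garth → Marden = $21.

$21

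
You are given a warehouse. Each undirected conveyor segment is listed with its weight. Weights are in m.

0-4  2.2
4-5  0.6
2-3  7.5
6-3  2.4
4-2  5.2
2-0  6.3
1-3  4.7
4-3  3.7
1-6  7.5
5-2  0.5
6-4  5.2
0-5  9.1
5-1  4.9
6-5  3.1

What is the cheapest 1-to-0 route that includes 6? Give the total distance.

Best 1 to 6: 1 → 3 → 6 costing 7.1
Shortest 6→0: 6 → 5 → 4 → 0 = 5.9
Total via 6: 7.1 + 5.9 = 13 m.

13 m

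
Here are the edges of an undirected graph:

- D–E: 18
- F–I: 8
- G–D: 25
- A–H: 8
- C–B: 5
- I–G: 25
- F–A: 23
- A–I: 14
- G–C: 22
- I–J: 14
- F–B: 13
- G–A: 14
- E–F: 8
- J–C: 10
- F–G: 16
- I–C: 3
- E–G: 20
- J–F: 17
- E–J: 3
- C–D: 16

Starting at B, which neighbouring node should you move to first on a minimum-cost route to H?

Candidate routes:
B–C–I–A–H: 5+3+14+8 = 30
B–F–I–A–H: 13+8+14+8 = 43
Cheapest is B–C–I–A–H at 30.
So from B the first move is to C.

C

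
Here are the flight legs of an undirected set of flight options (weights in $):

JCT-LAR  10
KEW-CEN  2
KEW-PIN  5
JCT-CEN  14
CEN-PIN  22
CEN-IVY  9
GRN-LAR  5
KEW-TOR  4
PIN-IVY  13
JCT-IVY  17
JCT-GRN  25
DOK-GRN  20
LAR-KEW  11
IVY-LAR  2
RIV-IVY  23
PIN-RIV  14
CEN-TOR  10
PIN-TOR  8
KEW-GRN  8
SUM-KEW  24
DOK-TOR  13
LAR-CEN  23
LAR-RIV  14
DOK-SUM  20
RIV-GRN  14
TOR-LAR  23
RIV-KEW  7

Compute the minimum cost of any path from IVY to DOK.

Running Dijkstra from IVY:
IVY: 0
LAR: 2  (via IVY)
GRN: 7  (via LAR)
CEN: 9  (via IVY)
KEW: 11  (via CEN)
JCT: 12  (via LAR)
PIN: 13  (via IVY)
TOR: 15  (via KEW)
RIV: 16  (via LAR)
DOK: 27  (via GRN)
Shortest route: IVY–LAR–GRN–DOK = $27.

$27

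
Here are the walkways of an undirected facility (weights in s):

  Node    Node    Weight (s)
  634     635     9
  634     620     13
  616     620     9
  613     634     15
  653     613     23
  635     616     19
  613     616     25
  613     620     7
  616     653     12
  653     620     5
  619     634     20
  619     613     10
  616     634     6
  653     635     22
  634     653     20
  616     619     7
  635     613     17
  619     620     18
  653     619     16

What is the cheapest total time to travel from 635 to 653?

22 s

Settle nodes by increasing distance from 635:
635: 0
634: 9  (via 635)
616: 15  (via 634)
613: 17  (via 635)
653: 22  (via 635)
Shortest route: 635 → 653 = 22 s.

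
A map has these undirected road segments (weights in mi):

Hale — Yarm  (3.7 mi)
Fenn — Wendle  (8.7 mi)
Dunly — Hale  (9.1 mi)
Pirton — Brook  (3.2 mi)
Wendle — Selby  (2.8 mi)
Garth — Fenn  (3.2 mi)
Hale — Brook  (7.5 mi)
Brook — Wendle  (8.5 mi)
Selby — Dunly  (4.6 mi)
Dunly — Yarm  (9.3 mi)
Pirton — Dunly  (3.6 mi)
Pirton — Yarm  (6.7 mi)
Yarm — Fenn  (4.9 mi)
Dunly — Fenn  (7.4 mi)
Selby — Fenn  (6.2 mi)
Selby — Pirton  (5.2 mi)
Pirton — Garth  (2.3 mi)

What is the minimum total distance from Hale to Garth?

Shortest distances from Hale:
Hale: 0
Yarm: 3.7  (via Hale)
Brook: 7.5  (via Hale)
Fenn: 8.6  (via Yarm)
Dunly: 9.1  (via Hale)
Pirton: 10.4  (via Yarm)
Garth: 11.8  (via Fenn)
Shortest route: Hale–Yarm–Fenn–Garth = 11.8 mi.

11.8 mi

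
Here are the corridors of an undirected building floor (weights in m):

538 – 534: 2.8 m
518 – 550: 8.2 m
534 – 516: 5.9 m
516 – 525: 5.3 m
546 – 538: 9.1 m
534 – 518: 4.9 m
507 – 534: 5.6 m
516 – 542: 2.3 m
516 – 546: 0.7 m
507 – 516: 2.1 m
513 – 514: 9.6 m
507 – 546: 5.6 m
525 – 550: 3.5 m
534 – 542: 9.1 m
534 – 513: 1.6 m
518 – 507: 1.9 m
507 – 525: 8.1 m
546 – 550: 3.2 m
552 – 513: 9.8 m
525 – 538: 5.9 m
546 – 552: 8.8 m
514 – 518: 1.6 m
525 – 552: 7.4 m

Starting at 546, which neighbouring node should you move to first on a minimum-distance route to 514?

Compare a few routes:
546 → 516 → 507 → 518 → 514: 0.7+2.1+1.9+1.6 = 6.3
546 → 550 → 518 → 514: 3.2+8.2+1.6 = 13
546 → 507 → 518 → 514: 5.6+1.9+1.6 = 9.1
546 → 516 → 534 → 518 → 514: 0.7+5.9+4.9+1.6 = 13.1
The minimum is 6.3 m via 546 → 516 → 507 → 518 → 514.
So from 546 the first move is to 516.

516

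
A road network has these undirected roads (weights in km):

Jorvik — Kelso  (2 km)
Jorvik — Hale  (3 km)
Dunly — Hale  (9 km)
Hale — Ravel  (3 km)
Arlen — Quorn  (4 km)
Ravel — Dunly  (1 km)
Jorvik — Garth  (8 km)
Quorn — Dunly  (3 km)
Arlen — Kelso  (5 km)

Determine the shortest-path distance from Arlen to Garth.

15 km

Running Dijkstra from Arlen:
Arlen: 0
Quorn: 4  (via Arlen)
Kelso: 5  (via Arlen)
Dunly: 7  (via Quorn)
Jorvik: 7  (via Kelso)
Ravel: 8  (via Dunly)
Hale: 10  (via Jorvik)
Garth: 15  (via Jorvik)
Shortest route: Arlen → Kelso → Jorvik → Garth = 15 km.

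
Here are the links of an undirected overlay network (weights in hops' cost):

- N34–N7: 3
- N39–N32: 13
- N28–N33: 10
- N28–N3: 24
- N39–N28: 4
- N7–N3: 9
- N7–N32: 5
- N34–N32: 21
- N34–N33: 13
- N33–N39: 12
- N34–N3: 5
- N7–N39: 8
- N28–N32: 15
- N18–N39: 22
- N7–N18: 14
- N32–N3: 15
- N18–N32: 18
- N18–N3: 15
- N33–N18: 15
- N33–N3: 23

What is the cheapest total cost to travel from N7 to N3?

8 hops' cost

Candidate routes:
N7 → N3: 9 = 9
N7 → N34 → N3: 3+5 = 8
Cheapest is N7 → N34 → N3 at 8 hops' cost.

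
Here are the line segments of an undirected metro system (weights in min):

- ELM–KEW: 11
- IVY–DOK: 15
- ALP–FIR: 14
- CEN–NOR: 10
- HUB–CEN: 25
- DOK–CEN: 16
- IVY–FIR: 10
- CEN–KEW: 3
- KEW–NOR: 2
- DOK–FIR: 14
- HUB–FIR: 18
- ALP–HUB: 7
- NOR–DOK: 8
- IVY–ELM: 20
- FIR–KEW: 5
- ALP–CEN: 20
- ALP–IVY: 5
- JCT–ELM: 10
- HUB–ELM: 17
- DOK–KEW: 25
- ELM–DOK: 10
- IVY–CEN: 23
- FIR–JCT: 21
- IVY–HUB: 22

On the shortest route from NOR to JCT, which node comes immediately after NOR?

KEW

Candidate routes:
NOR–CEN–KEW–ELM–JCT: 10+3+11+10 = 34
NOR–KEW–ELM–JCT: 2+11+10 = 23
NOR–DOK–ELM–JCT: 8+10+10 = 28
NOR–KEW–FIR–JCT: 2+5+21 = 28
The minimum is 23 min via NOR–KEW–ELM–JCT.
So from NOR the first move is to KEW.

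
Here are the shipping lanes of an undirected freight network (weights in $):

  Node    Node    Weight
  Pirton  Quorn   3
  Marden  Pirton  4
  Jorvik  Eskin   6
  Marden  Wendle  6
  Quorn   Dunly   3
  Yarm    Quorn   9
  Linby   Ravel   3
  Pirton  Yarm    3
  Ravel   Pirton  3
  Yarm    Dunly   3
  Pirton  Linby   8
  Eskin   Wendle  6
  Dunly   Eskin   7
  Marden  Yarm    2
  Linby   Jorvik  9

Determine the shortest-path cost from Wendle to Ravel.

Candidate routes:
Wendle - Marden - Pirton - Ravel: 6+4+3 = 13
Wendle - Marden - Yarm - Pirton - Ravel: 6+2+3+3 = 14
Wendle - Marden - Yarm - Dunly - Quorn - Pirton - Ravel: 6+2+3+3+3+3 = 20
Cheapest is Wendle - Marden - Pirton - Ravel at $13.

$13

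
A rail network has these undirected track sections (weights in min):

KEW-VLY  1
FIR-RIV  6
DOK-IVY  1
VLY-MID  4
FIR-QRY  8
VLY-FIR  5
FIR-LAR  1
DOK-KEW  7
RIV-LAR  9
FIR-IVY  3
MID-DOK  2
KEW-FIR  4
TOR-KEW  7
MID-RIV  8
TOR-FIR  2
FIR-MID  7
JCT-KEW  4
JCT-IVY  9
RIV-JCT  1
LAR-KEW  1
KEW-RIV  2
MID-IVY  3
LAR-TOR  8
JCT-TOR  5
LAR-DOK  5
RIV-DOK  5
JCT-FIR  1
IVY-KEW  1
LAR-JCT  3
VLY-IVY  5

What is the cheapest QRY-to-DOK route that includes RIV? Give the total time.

Best QRY to RIV: QRY–FIR–JCT–RIV costing 10
Shortest RIV→DOK: RIV–KEW–IVY–DOK = 4
Total via RIV: 10 + 4 = 14 min.

14 min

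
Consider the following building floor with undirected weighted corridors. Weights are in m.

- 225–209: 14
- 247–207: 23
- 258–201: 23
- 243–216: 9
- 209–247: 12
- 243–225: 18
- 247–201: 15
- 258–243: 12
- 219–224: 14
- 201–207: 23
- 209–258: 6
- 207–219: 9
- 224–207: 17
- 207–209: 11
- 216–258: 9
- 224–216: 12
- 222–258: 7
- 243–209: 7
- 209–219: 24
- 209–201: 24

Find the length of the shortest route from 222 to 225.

Compare a few routes:
222 - 258 - 209 - 243 - 225: 7+6+7+18 = 38
222 - 258 - 243 - 225: 7+12+18 = 37
222 - 258 - 209 - 225: 7+6+14 = 27
Cheapest is 222 - 258 - 209 - 225 at 27 m.

27 m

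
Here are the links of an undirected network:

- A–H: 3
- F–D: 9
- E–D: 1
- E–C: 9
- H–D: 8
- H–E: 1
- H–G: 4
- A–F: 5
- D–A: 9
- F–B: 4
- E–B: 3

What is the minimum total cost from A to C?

13

Settle nodes by increasing distance from A:
A: 0
H: 3  (via A)
E: 4  (via H)
D: 5  (via E)
F: 5  (via A)
B: 7  (via E)
G: 7  (via H)
C: 13  (via E)
Shortest route: A → H → E → C = 13.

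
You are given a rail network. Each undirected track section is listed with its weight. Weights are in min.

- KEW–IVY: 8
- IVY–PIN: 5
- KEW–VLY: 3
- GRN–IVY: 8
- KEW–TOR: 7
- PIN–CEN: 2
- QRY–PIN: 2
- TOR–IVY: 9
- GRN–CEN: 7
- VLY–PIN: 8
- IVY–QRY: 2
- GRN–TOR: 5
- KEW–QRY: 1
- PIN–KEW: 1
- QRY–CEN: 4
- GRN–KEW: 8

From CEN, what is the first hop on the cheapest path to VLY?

PIN

Compare a few routes:
CEN - PIN - KEW - VLY: 2+1+3 = 6
CEN - PIN - QRY - KEW - VLY: 2+2+1+3 = 8
CEN - PIN - VLY: 2+8 = 10
CEN - QRY - KEW - VLY: 4+1+3 = 8
Cheapest is CEN - PIN - KEW - VLY at 6 min.
So from CEN the first move is to PIN.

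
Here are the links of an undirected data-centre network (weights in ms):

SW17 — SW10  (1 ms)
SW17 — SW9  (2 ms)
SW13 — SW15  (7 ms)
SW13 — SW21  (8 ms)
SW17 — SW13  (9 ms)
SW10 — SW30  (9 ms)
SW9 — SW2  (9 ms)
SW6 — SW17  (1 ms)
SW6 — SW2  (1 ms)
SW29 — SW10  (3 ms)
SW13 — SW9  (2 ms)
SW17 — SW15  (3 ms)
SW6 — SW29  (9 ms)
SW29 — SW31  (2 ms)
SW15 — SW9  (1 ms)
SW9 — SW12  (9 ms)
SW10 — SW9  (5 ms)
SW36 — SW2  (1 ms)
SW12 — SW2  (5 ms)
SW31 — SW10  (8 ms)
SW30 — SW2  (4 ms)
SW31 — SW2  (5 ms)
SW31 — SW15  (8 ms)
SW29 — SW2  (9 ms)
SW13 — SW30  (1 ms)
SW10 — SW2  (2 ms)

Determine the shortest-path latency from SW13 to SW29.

Settle nodes by increasing distance from SW13:
SW13: 0
SW30: 1  (via SW13)
SW9: 2  (via SW13)
SW15: 3  (via SW9)
SW17: 4  (via SW9)
SW10: 5  (via SW17)
SW6: 5  (via SW17)
SW2: 5  (via SW30)
SW36: 6  (via SW2)
SW21: 8  (via SW13)
SW29: 8  (via SW10)
Shortest route: SW13 → SW9 → SW17 → SW10 → SW29 = 8 ms.

8 ms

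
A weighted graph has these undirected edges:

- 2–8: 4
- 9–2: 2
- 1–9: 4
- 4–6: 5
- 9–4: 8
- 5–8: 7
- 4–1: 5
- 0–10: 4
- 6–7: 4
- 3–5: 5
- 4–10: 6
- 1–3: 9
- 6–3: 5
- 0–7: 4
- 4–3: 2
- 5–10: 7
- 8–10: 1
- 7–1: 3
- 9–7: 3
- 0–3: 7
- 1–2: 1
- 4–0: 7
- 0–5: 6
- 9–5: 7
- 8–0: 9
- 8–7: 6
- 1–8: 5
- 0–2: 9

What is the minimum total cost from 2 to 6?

8

Settle nodes by increasing distance from 2:
2: 0
1: 1  (via 2)
9: 2  (via 2)
7: 4  (via 1)
8: 4  (via 2)
10: 5  (via 8)
4: 6  (via 1)
0: 8  (via 7)
3: 8  (via 4)
6: 8  (via 7)
Shortest route: 2–1–7–6 = 8.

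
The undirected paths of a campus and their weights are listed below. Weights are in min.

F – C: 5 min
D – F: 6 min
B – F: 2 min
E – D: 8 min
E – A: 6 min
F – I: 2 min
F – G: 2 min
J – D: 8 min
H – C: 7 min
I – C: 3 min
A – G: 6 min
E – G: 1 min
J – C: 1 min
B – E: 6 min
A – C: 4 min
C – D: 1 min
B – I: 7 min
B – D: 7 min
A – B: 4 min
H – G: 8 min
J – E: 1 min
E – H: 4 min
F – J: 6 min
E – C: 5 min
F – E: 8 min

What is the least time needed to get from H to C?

Settle nodes by increasing distance from H:
H: 0
E: 4  (via H)
G: 5  (via E)
J: 5  (via E)
C: 6  (via J)
Shortest route: H–E–J–C = 6 min.

6 min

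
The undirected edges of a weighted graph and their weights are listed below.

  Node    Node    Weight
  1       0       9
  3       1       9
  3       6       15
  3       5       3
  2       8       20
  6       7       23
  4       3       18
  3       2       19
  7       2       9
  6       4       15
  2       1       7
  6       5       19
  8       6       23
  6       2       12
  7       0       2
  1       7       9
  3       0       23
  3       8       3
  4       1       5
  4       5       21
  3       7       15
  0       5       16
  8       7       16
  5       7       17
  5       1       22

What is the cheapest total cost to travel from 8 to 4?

Running Dijkstra from 8:
8: 0
3: 3  (via 8)
5: 6  (via 3)
1: 12  (via 3)
7: 16  (via 8)
4: 17  (via 1)
Shortest route: 8–3–1–4 = 17.

17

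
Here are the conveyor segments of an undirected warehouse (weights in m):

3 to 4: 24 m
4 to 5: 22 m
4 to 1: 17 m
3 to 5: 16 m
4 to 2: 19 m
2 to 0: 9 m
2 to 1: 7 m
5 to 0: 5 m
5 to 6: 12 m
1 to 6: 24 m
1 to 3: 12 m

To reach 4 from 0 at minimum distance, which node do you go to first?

Compare a few routes:
0 → 2 → 4: 9+19 = 28
0 → 5 → 4: 5+22 = 27
Cheapest is 0 → 5 → 4 at 27 m.
So from 0 the first move is to 5.

5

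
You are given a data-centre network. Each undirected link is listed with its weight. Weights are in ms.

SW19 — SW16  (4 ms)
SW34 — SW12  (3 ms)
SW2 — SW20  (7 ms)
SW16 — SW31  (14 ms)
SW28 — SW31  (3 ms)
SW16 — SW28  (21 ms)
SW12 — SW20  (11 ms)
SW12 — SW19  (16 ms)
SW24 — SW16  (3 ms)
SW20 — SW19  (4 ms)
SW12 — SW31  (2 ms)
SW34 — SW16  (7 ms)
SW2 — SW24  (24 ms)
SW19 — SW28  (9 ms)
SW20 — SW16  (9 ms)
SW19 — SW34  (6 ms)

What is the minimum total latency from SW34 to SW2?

17 ms

Settle nodes by increasing distance from SW34:
SW34: 0
SW12: 3  (via SW34)
SW31: 5  (via SW12)
SW19: 6  (via SW34)
SW16: 7  (via SW34)
SW28: 8  (via SW31)
SW20: 10  (via SW19)
SW24: 10  (via SW16)
SW2: 17  (via SW20)
Shortest route: SW34–SW19–SW20–SW2 = 17 ms.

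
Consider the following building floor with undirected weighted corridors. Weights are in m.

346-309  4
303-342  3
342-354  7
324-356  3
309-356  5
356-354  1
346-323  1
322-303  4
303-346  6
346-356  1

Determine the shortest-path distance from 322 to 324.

Running Dijkstra from 322:
322: 0
303: 4  (via 322)
342: 7  (via 303)
346: 10  (via 303)
356: 11  (via 346)
323: 11  (via 346)
354: 12  (via 356)
309: 14  (via 346)
324: 14  (via 356)
Shortest route: 322–303–346–356–324 = 14 m.

14 m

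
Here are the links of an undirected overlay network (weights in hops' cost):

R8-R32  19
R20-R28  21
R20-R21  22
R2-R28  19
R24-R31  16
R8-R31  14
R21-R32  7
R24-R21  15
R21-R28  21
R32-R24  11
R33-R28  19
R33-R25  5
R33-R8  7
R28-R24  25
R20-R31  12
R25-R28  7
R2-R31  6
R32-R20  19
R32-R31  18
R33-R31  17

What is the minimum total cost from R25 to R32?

31 hops' cost

Enumerating some paths:
R25 - R33 - R8 - R32: 5+7+19 = 31
R25 - R28 - R21 - R32: 7+21+7 = 35
The minimum is 31 hops' cost via R25 - R33 - R8 - R32.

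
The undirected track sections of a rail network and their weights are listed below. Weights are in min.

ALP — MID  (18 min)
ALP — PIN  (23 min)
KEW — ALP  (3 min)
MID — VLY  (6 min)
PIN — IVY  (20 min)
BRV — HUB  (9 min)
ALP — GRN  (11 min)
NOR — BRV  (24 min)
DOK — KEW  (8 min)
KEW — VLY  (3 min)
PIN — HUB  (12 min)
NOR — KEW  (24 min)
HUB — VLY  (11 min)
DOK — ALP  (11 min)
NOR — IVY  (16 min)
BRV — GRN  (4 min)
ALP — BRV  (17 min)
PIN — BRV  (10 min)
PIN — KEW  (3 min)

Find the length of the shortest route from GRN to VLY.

Compare a few routes:
GRN - ALP - KEW - VLY: 11+3+3 = 17
GRN - BRV - HUB - VLY: 4+9+11 = 24
GRN - BRV - PIN - KEW - VLY: 4+10+3+3 = 20
Cheapest is GRN - ALP - KEW - VLY at 17 min.

17 min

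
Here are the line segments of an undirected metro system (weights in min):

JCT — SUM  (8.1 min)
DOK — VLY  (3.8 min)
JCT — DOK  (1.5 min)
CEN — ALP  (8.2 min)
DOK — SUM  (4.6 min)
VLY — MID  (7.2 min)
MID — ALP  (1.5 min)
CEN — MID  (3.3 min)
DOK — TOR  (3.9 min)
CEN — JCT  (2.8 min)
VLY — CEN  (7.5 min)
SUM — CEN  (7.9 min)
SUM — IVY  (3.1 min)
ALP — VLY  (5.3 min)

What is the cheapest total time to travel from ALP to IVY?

15.8 min

Running Dijkstra from ALP:
ALP: 0
MID: 1.5  (via ALP)
CEN: 4.8  (via MID)
VLY: 5.3  (via ALP)
JCT: 7.6  (via CEN)
DOK: 9.1  (via VLY)
SUM: 12.7  (via CEN)
TOR: 13  (via DOK)
IVY: 15.8  (via SUM)
Shortest route: ALP → MID → CEN → SUM → IVY = 15.8 min.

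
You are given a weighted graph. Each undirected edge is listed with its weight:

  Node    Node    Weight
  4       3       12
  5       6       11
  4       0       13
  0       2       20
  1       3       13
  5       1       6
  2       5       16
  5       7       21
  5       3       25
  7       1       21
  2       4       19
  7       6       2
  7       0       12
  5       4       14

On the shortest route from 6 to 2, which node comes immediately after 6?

Compare a few routes:
6 → 5 → 2: 11+16 = 27
6 → 7 → 5 → 2: 2+21+16 = 39
6 → 7 → 0 → 2: 2+12+20 = 34
The minimum is 27 via 6 → 5 → 2.
So from 6 the first move is to 5.

5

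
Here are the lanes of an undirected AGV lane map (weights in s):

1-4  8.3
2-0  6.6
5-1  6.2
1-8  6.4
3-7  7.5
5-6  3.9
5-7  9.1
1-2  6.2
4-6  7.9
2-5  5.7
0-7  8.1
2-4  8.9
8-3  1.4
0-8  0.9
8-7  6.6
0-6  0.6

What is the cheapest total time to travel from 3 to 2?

Enumerating some paths:
3–8–0–6–5–2: 1.4+0.9+0.6+3.9+5.7 = 12.5
3–8–1–2: 1.4+6.4+6.2 = 14
3–8–0–2: 1.4+0.9+6.6 = 8.9
3–8–0–6–5–1–2: 1.4+0.9+0.6+3.9+6.2+6.2 = 19.2
The minimum is 8.9 s via 3–8–0–2.

8.9 s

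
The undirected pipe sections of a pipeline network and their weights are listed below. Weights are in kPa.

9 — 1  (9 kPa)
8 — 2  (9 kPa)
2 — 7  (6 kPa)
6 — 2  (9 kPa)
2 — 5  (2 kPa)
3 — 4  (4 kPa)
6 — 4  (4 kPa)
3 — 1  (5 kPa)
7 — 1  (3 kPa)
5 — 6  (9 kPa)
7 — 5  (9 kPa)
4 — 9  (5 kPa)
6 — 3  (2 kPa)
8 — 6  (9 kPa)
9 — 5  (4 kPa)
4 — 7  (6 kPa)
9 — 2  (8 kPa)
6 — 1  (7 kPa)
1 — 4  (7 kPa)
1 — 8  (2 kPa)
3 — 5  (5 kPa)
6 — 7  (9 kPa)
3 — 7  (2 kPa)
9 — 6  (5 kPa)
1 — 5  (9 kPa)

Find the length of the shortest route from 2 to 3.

Running Dijkstra from 2:
2: 0
5: 2  (via 2)
7: 6  (via 2)
9: 6  (via 5)
3: 7  (via 5)
Shortest route: 2–5–3 = 7 kPa.

7 kPa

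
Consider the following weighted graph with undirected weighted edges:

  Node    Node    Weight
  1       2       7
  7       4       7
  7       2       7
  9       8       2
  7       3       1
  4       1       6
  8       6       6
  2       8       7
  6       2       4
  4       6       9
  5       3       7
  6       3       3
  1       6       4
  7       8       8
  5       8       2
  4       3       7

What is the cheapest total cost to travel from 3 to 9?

11

Compare a few routes:
3 - 7 - 8 - 9: 1+8+2 = 11
3 - 6 - 2 - 8 - 9: 3+4+7+2 = 16
3 - 7 - 2 - 8 - 9: 1+7+7+2 = 17
The minimum is 11 via 3 - 7 - 8 - 9.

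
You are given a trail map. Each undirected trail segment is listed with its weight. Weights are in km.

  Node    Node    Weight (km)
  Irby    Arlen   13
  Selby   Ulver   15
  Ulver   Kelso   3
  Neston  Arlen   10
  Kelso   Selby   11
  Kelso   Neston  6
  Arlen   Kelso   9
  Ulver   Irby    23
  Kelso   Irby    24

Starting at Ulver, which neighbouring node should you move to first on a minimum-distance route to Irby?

Candidate routes:
Ulver → Kelso → Irby: 3+24 = 27
Ulver → Kelso → Arlen → Irby: 3+9+13 = 25
Ulver → Irby: 23 = 23
The minimum is 23 km via Ulver → Irby.
So from Ulver the first move is to Irby.

Irby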